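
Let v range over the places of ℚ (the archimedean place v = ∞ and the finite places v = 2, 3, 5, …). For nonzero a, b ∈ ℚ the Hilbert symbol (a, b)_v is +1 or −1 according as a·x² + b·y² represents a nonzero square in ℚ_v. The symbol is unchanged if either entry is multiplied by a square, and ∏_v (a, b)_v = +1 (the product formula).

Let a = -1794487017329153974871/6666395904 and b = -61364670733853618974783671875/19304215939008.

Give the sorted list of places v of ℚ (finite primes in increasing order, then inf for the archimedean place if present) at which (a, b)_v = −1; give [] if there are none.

Mod squares: a ≡ -6479, b ≡ -22165. Check v ∈ {∞, 2, 3, 5, 7, 11, 13, 19, 31, 37, 41}.
v=3: a=3^-12·(≡1), b=3^-16·(≡2) mod 3; (1|3)=+1, (2|3)=-1; (−1)^{-12·-16·1}·(+1)^-16·(-1)^-12 = +1.
v=31: a=31^5·(≡18), b=31^7·(≡6) mod 31; (18|31)=+1, (6|31)=-1; (−1)^{5·7·15}·(+1)^7·(-1)^5 = +1.
v=7: a=7^-2·(≡3), b=7^-2·(≡2) mod 7; (3|7)=-1, (2|7)=+1; (−1)^{-2·-2·3}·(-1)^-2·(+1)^-2 = +1.
v=41: a=41^2·(≡39), b=41^2·(≡21) mod 41; (39|41)=+1, (21|41)=+1; (−1)^{2·2·20}·(+1)^2·(+1)^2 = +1.
v=19: a=19^5·(≡1), b=19^8·(≡18) mod 19; (1|19)=+1, (18|19)=-1; (−1)^{5·8·9}·(+1)^8·(-1)^5 = -1.
v=37: a=37^2·(≡7), b=37^0·(≡19) mod 37; (7|37)=+1, (19|37)=-1; (−1)^{2·0·18}·(+1)^0·(-1)^2 = +1.
v=2: v_2(a)=-8, v_2(b)=-6; units ≡ 1, 3 (mod 8); ε·ε+αω+βω = 0·1+-8·1+-6·0 ≡ 0  ⇒  (a,b)_2 = +1.
v=11: a=11^1·(≡4), b=11^-1·(≡9) mod 11; (4|11)=+1, (9|11)=+1; (−1)^{1·-1·5}·(+1)^-1·(+1)^1 = -1.
v=∞: -6479 < 0 and -22165 < 0  ⇒  (a,b)_∞ = -1.
v=5: a=5^0·(≡1), b=5^7·(≡3) mod 5; (1|5)=+1, (3|5)=-1; (−1)^{0·7·2}·(+1)^7·(-1)^0 = +1.
v=13: a=13^0·(≡5), b=13^-1·(≡8) mod 13; (5|13)=-1, (8|13)=-1; (−1)^{0·-1·6}·(-1)^-1·(-1)^0 = -1.
Ram(-6479, -22165) = {11, 13, 19, ∞}; no ℚ_11-point on the conic.

[11, 13, 19, inf]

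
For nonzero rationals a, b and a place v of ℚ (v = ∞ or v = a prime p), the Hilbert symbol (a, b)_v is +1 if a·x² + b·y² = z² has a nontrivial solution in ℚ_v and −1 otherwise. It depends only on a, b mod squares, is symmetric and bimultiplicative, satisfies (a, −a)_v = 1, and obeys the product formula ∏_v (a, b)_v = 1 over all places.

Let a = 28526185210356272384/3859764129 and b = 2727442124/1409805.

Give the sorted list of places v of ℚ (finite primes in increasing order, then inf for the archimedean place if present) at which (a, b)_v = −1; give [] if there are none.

(a, b) ≡ (29, 97495) mod (ℚ^×)²; places V = {2, 3, 5, 11, 13, 17, 29, 31, 37, 59, ∞}.
(a,b)_5: α=0, u≡1; β=-1, v≡4 (mod 5); (1|5)=+1, (4|5)=+1; sign (−1)^0·+1^-1·+1^0 = +1.
(a,b)_37: α=2, u≡2; β=1, v≡13 (mod 37); (2|37)=-1, (13|37)=-1; sign (−1)^0·-1^1·-1^2 = -1.
(a,b)_∞: sgn(29)=+, sgn(97495)=+, so +1.
(a,b)_31: α=2, u≡17; β=1, v≡2 (mod 31); (17|31)=-1, (2|31)=+1; sign (−1)^0·-1^1·+1^2 = -1.
(a,b)_29: α=1, u≡16; β=0, v≡17 (mod 29); (16|29)=+1, (17|29)=-1; sign (−1)^0·+1^0·-1^1 = -1.
(a,b)_3: α=-8, u≡2; β=-4, v≡1 (mod 3); (2|3)=-1, (1|3)=+1; sign (−1)^0·-1^-4·+1^-8 = +1.
(a,b)_2: α=8, β=2; u≡5, v≡7 (mod 8); ε(u)ε(v)=0·1, αω(v)=8·0, βω(u)=2·1; sum ≡ 0  ⇒  +1.
(a,b)_59: α=-2, u≡36; β=-2, v≡25 (mod 59); (36|59)=+1, (25|59)=+1; sign (−1)^0·+1^-2·+1^-2 = +1.
(a,b)_17: α=6, u≡7; β=3, v≡11 (mod 17); (7|17)=-1, (11|17)=-1; sign (−1)^0·-1^3·-1^6 = -1.
(a,b)_11: α=2, u≡10; β=2, v≡7 (mod 11); (10|11)=-1, (7|11)=-1; sign (−1)^0·-1^2·-1^2 = +1.
(a,b)_13: α=-2, u≡3; β=0, v≡8 (mod 13); (3|13)=+1, (8|13)=-1; sign (−1)^0·+1^0·-1^-2 = +1.
(29, 97495 / ℚ) ramifies at {17, 29, 31, 37}: a division algebra.

[17, 29, 31, 37]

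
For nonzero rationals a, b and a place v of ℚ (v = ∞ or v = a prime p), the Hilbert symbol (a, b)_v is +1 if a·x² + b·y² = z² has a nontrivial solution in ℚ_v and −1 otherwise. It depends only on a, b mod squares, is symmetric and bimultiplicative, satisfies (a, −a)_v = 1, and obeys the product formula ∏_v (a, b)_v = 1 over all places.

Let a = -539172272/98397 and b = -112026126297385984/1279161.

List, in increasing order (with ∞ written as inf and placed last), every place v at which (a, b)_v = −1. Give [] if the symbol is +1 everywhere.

[13, inf]

(a, b) ≡ (-4199, -19) mod (ℚ^×)²; places V = {2, 3, 13, 17, 19, 23, 29, ∞}.
(a,b)_17: α=3, u≡8; β=4, v≡13 (mod 17); (8|17)=+1, (13|17)=+1; sign (−1)^0·+1^4·+1^3 = +1.
(a,b)_13: α=-1, u≡8; β=-2, v≡6 (mod 13); (8|13)=-1, (6|13)=-1; sign (−1)^0·-1^-2·-1^-1 = -1.
(a,b)_29: α=-2, u≡20; β=-2, v≡12 (mod 29); (20|29)=+1, (12|29)=-1; sign (−1)^0·+1^-2·-1^-2 = +1.
(a,b)_3: α=-2, u≡1; β=-2, v≡2 (mod 3); (1|3)=+1, (2|3)=-1; sign (−1)^0·+1^-2·-1^-2 = +1.
(a,b)_19: α=3, u≡6; β=5, v≡15 (mod 19); (6|19)=+1, (15|19)=-1; sign (−1)^1·+1^5·-1^3 = +1.
(a,b)_2: α=4, β=10; u≡1, v≡5 (mod 8); ε(u)ε(v)=0·0, αω(v)=4·1, βω(u)=10·0; sum ≡ 0  ⇒  +1.
(a,b)_∞: sgn(-4199)=−, sgn(-19)=−, so -1.
(a,b)_23: α=0, u≡10; β=2, v≡3 (mod 23); (10|23)=-1, (3|23)=+1; sign (−1)^0·-1^2·+1^0 = +1.
|Ram(-4199, -19)| = 2, even; anisotropic at {13, ∞}.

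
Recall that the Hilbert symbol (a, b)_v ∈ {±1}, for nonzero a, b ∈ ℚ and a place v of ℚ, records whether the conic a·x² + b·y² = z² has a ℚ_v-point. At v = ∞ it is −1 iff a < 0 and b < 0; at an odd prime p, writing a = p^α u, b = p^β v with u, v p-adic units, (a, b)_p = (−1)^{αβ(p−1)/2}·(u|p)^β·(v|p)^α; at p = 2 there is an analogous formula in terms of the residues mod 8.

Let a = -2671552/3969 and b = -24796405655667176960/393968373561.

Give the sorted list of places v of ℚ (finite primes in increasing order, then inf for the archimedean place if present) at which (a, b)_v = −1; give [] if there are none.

[5, inf]

(a, b) ≡ (-247, -41990) mod (ℚ^×)²; places V = {2, 3, 5, 7, 11, 13, 17, 19, 41, 43, ∞}.
(a,b)_7: α=-2, u≡3; β=-2, v≡6 (mod 7); (3|7)=-1, (6|7)=-1; sign (−1)^0·-1^-2·-1^-2 = +1.
(a,b)_2: α=6, β=9; u≡1, v≡5 (mod 8); ε(u)ε(v)=0·0, αω(v)=6·1, βω(u)=9·0; sum ≡ 0  ⇒  +1.
(a,b)_∞: sgn(-247)=−, sgn(-41990)=−, so -1.
(a,b)_19: α=1, u≡4; β=3, v≡3 (mod 19); (4|19)=+1, (3|19)=-1; sign (−1)^1·+1^3·-1^1 = +1.
(a,b)_13: α=3, u≡8; β=5, v≡8 (mod 13); (8|13)=-1, (8|13)=-1; sign (−1)^0·-1^5·-1^3 = +1.
(a,b)_5: α=0, u≡2; β=1, v≡3 (mod 5); (2|5)=-1, (3|5)=-1; sign (−1)^0·-1^1·-1^0 = -1.
(a,b)_43: α=0, u≡36; β=2, v≡38 (mod 43); (36|43)=+1, (38|43)=+1; sign (−1)^0·+1^2·+1^0 = +1.
(a,b)_17: α=0, u≡4; β=1, v≡3 (mod 17); (4|17)=+1, (3|17)=-1; sign (−1)^0·+1^1·-1^0 = +1.
(a,b)_41: α=0, u≡40; β=-2, v≡35 (mod 41); (40|41)=+1, (35|41)=-1; sign (−1)^0·+1^-2·-1^0 = +1.
(a,b)_3: α=-4, u≡2; β=-14, v≡1 (mod 3); (2|3)=-1, (1|3)=+1; sign (−1)^0·-1^-14·+1^-4 = +1.
(a,b)_11: α=0, u≡2; β=2, v≡6 (mod 11); (2|11)=-1, (6|11)=-1; sign (−1)^0·-1^2·-1^0 = +1.
(-247, -41990 / ℚ) ramifies at {5, ∞}: a division algebra.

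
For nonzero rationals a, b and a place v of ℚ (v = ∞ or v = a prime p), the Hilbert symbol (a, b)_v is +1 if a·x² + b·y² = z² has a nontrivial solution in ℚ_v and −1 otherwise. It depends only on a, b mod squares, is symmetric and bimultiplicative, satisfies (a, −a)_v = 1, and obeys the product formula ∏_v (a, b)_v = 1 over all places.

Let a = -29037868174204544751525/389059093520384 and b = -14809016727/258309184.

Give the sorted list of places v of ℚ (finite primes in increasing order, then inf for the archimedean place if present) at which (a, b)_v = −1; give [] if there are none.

[7, 13, 17, inf]

(a, b) ≡ (-6006, -527) mod (ℚ^×)²; places V = {2, 3, 5, 7, 11, 13, 17, 19, 31, 41, ∞}.
(a,b)_3: α=5, u≡2; β=4, v≡1 (mod 3); (2|3)=-1, (1|3)=+1; sign (−1)^0·-1^4·+1^5 = +1.
(a,b)_41: α=-4, u≡9; β=-2, v≡30 (mod 41); (9|41)=+1, (30|41)=-1; sign (−1)^0·+1^-2·-1^-4 = +1.
(a,b)_7: α=-5, u≡6; β=-4, v≡6 (mod 7); (6|7)=-1, (6|7)=-1; sign (−1)^0·-1^-4·-1^-5 = -1.
(a,b)_17: α=2, u≡11; β=1, v≡12 (mod 17); (11|17)=-1, (12|17)=-1; sign (−1)^0·-1^1·-1^2 = -1.
(a,b)_∞: sgn(-6006)=−, sgn(-527)=−, so -1.
(a,b)_2: α=-13, β=-6; u≡5, v≡1 (mod 8); ε(u)ε(v)=0·0, αω(v)=-13·0, βω(u)=-6·1; sum ≡ 0  ⇒  +1.
(a,b)_13: α=1, u≡5; β=0, v≡5 (mod 13); (5|13)=-1, (5|13)=-1; sign (−1)^0·-1^0·-1^1 = -1.
(a,b)_19: α=4, u≡11; β=2, v≡7 (mod 19); (11|19)=+1, (7|19)=+1; sign (−1)^0·+1^2·+1^4 = +1.
(a,b)_5: α=2, u≡1; β=0, v≡2 (mod 5); (1|5)=+1, (2|5)=-1; sign (−1)^0·+1^0·-1^2 = +1.
(a,b)_31: α=6, u≡16; β=3, v≡5 (mod 31); (16|31)=+1, (5|31)=+1; sign (−1)^0·+1^3·+1^6 = +1.
(a,b)_11: α=1, u≡1; β=0, v≡1 (mod 11); (1|11)=+1, (1|11)=+1; sign (−1)^0·+1^0·+1^1 = +1.
|Ram(-6006, -527)| = 4, even; anisotropic at {7, 13, 17, ∞}.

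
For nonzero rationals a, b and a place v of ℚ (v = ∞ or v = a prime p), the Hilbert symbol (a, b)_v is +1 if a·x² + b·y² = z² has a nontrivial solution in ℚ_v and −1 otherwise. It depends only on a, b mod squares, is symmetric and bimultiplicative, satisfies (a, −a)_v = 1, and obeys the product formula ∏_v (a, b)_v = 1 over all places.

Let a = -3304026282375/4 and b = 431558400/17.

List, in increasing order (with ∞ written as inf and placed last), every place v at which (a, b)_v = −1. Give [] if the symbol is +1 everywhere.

[5, 7]

(a, b) ≡ (-455, 6783) mod (ℚ^×)²; places V = {2, 3, 5, 7, 13, 17, 19, 23, ∞}.
(a,b)_17: α=0, u≡2; β=-1, v≡4 (mod 17); (2|17)=+1, (4|17)=+1; sign (−1)^0·+1^-1·+1^0 = +1.
(a,b)_19: α=2, u≡5; β=1, v≡13 (mod 19); (5|19)=+1, (13|19)=-1; sign (−1)^0·+1^1·-1^2 = +1.
(a,b)_7: α=1, u≡6; β=1, v≡3 (mod 7); (6|7)=-1, (3|7)=-1; sign (−1)^1·-1^1·-1^1 = -1.
(a,b)_2: α=-2, β=8; u≡1, v≡7 (mod 8); ε(u)ε(v)=0·1, αω(v)=-2·0, βω(u)=8·0; sum ≡ 0  ⇒  +1.
(a,b)_23: α=2, u≡5; β=0, v≡5 (mod 23); (5|23)=-1, (5|23)=-1; sign (−1)^0·-1^0·-1^2 = +1.
(a,b)_3: α=2, u≡1; β=1, v≡2 (mod 3); (1|3)=+1, (2|3)=-1; sign (−1)^0·+1^1·-1^2 = +1.
(a,b)_5: α=3, u≡4; β=2, v≡3 (mod 5); (4|5)=+1, (3|5)=-1; sign (−1)^0·+1^2·-1^3 = -1.
(a,b)_13: α=3, u≡9; β=2, v≡9 (mod 13); (9|13)=+1, (9|13)=+1; sign (−1)^0·+1^2·+1^3 = +1.
(a,b)_∞: sgn(-455)=−, sgn(6783)=+, so +1.
|Ram(-455, 6783)| = 2, even; anisotropic at {5, 7}.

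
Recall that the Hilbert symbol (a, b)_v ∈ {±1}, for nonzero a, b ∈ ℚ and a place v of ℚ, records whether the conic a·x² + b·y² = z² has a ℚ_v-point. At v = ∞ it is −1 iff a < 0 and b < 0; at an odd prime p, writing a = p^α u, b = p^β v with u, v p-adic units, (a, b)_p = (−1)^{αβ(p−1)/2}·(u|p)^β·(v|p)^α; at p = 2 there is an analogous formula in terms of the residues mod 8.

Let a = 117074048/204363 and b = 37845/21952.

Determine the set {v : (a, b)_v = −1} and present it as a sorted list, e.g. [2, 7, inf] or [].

Mod squares: a ≡ 10374, b ≡ 35. Check v ∈ {∞, 2, 3, 5, 7, 13, 19, 23, 29}.
v=13: a=13^1·(≡8), b=13^0·(≡10) mod 13; (8|13)=-1, (10|13)=+1; (−1)^{1·0·6}·(-1)^0·(+1)^1 = +1.
v=7: a=7^1·(≡6), b=7^-3·(≡3) mod 7; (6|7)=-1, (3|7)=-1; (−1)^{1·-3·3}·(-1)^-3·(-1)^1 = -1.
v=5: a=5^0·(≡1), b=5^1·(≡2) mod 5; (1|5)=+1, (2|5)=-1; (−1)^{0·1·2}·(+1)^1·(-1)^0 = +1.
v=23: a=23^2·(≡18), b=23^0·(≡1) mod 23; (18|23)=+1, (1|23)=+1; (−1)^{2·0·11}·(+1)^0·(+1)^2 = +1.
v=2: v_2(a)=7, v_2(b)=-6; units ≡ 3, 3 (mod 8); ε·ε+αω+βω = 1·1+7·1+-6·1 ≡ 0  ⇒  (a,b)_2 = +1.
v=∞: 10374 > 0 and 35 > 0  ⇒  (a,b)_∞ = +1.
v=29: a=29^-2·(≡3), b=29^2·(≡13) mod 29; (3|29)=-1, (13|29)=+1; (−1)^{-2·2·14}·(-1)^2·(+1)^-2 = +1.
v=3: a=3^-5·(≡2), b=3^2·(≡2) mod 3; (2|3)=-1, (2|3)=-1; (−1)^{-5·2·1}·(-1)^2·(-1)^-5 = -1.
v=19: a=19^1·(≡3), b=19^0·(≡5) mod 19; (3|19)=-1, (5|19)=+1; (−1)^{1·0·9}·(-1)^0·(+1)^1 = +1.
(10374, 35 / ℚ) ramifies at {3, 7}: a division algebra.

[3, 7]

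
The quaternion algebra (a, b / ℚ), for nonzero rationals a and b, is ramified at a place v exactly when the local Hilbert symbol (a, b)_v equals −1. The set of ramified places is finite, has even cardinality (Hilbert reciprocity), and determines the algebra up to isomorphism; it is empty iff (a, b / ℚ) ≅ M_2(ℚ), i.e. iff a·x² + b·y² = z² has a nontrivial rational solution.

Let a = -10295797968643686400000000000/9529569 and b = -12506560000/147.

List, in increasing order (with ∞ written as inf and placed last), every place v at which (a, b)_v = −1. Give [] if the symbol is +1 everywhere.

(a, b) ≡ (-85, -1938) mod (ℚ^×)²; places V = {2, 3, 5, 7, 11, 17, 19, ∞}.
(a,b)_17: α=3, u≡7; β=1, v≡6 (mod 17); (7|17)=-1, (6|17)=-1; sign (−1)^0·-1^1·-1^3 = +1.
(a,b)_∞: sgn(-85)=−, sgn(-1938)=−, so -1.
(a,b)_19: α=2, u≡18; β=1, v≡2 (mod 19); (18|19)=-1, (2|19)=-1; sign (−1)^0·-1^1·-1^2 = -1.
(a,b)_7: α=-6, u≡5; β=-2, v≡1 (mod 7); (5|7)=-1, (1|7)=+1; sign (−1)^0·-1^-2·+1^-6 = +1.
(a,b)_11: α=6, u≡5; β=2, v≡1 (mod 11); (5|11)=+1, (1|11)=+1; sign (−1)^0·+1^2·+1^6 = +1.
(a,b)_5: α=11, u≡2; β=4, v≡2 (mod 5); (2|5)=-1, (2|5)=-1; sign (−1)^0·-1^4·-1^11 = -1.
(a,b)_2: α=26, β=9; u≡3, v≡7 (mod 8); ε(u)ε(v)=1·1, αω(v)=26·0, βω(u)=9·1; sum ≡ 0  ⇒  +1.
(a,b)_3: α=-4, u≡2; β=-1, v≡2 (mod 3); (2|3)=-1, (2|3)=-1; sign (−1)^0·-1^-1·-1^-4 = -1.
|Ram(-85, -1938)| = 4, even; anisotropic at {3, 5, 19, ∞}.

[3, 5, 19, inf]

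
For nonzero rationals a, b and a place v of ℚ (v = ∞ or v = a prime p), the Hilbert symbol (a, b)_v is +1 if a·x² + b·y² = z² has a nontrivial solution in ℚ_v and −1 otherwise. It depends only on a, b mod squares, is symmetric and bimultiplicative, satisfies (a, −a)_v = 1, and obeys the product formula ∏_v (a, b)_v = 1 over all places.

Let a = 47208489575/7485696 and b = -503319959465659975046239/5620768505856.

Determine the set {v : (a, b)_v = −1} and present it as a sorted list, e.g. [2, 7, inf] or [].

Mod squares: a ≡ 23, b ≡ -391. Check v ∈ {∞, 2, 3, 5, 7, 13, 17, 19, 23, 41}.
v=7: a=7^0·(≡2), b=7^-6·(≡4) mod 7; (2|7)=+1, (4|7)=+1; (−1)^{0·-6·3}·(+1)^-6·(+1)^0 = +1.
v=17: a=17^2·(≡11), b=17^5·(≡5) mod 17; (11|17)=-1, (5|17)=-1; (−1)^{2·5·8}·(-1)^5·(-1)^2 = -1.
v=5: a=5^2·(≡3), b=5^0·(≡1) mod 5; (3|5)=-1, (1|5)=+1; (−1)^{2·0·2}·(-1)^0·(+1)^2 = +1.
v=∞: 23 > 0 and -391 < 0  ⇒  (a,b)_∞ = +1.
v=19: a=19^-2·(≡11), b=19^2·(≡14) mod 19; (11|19)=+1, (14|19)=-1; (−1)^{-2·2·9}·(+1)^2·(-1)^-2 = +1.
v=23: a=23^1·(≡2), b=23^3·(≡4) mod 23; (2|23)=+1, (4|23)=+1; (−1)^{1·3·11}·(+1)^3·(+1)^1 = -1.
v=41: a=41^2·(≡36), b=41^4·(≡3) mod 41; (36|41)=+1, (3|41)=-1; (−1)^{2·4·20}·(+1)^4·(-1)^2 = +1.
v=13: a=13^2·(≡1), b=13^4·(≡4) mod 13; (1|13)=+1, (4|13)=+1; (−1)^{2·4·6}·(+1)^4·(+1)^2 = +1.
v=3: a=3^-4·(≡2), b=3^-6·(≡2) mod 3; (2|3)=-1, (2|3)=-1; (−1)^{-4·-6·1}·(-1)^-6·(-1)^-4 = +1.
v=2: v_2(a)=-8, v_2(b)=-16; units ≡ 7, 1 (mod 8); ε·ε+αω+βω = 1·0+-8·0+-16·0 ≡ 0  ⇒  (a,b)_2 = +1.
Ram(23, -391) = {17, 23}; no ℚ_17-point on the conic.

[17, 23]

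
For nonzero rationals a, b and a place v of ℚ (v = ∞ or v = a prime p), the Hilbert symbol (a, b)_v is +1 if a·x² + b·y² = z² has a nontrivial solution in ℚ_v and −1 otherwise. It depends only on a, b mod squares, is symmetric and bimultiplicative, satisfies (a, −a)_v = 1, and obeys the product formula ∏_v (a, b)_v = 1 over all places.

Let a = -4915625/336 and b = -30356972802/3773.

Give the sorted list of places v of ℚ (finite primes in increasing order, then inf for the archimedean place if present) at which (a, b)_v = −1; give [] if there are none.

[3, 11, 13, inf]

Mod squares: a ≡ -1365, b ≡ -154. Check v ∈ {∞, 2, 3, 5, 7, 11, 13}.
v=5: a=5^5·(≡2), b=5^0·(≡1) mod 5; (2|5)=-1, (1|5)=+1; (−1)^{5·0·2}·(-1)^0·(+1)^5 = +1.
v=∞: -1365 < 0 and -154 < 0  ⇒  (a,b)_∞ = -1.
v=3: a=3^-1·(≡1), b=3^12·(≡2) mod 3; (1|3)=+1, (2|3)=-1; (−1)^{-1·12·1}·(+1)^12·(-1)^-1 = -1.
v=7: a=7^-1·(≡1), b=7^-3·(≡3) mod 7; (1|7)=+1, (3|7)=-1; (−1)^{-1·-3·3}·(+1)^-3·(-1)^-1 = +1.
v=13: a=13^1·(≡10), b=13^4·(≡8) mod 13; (10|13)=+1, (8|13)=-1; (−1)^{1·4·6}·(+1)^4·(-1)^1 = -1.
v=2: v_2(a)=-4, v_2(b)=1; units ≡ 3, 3 (mod 8); ε·ε+αω+βω = 1·1+-4·1+1·1 ≡ 0  ⇒  (a,b)_2 = +1.
v=11: a=11^2·(≡7), b=11^-1·(≡10) mod 11; (7|11)=-1, (10|11)=-1; (−1)^{2·-1·5}·(-1)^-1·(-1)^2 = -1.
(-1365, -154 / ℚ) ramifies at {3, 11, 13, ∞}: a division algebra.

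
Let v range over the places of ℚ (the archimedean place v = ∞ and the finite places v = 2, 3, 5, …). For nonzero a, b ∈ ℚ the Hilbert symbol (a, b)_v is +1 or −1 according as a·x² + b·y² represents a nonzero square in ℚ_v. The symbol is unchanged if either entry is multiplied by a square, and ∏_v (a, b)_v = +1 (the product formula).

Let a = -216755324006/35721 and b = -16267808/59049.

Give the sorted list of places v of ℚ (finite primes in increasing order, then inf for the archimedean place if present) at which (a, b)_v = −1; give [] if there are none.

(a, b) ≡ (-806, -2) mod (ℚ^×)²; places V = {2, 3, 7, 13, 23, 31, ∞}.
(a,b)_∞: sgn(-806)=−, sgn(-2)=−, so -1.
(a,b)_13: α=1, u≡3; β=0, v≡5 (mod 13); (3|13)=+1, (5|13)=-1; sign (−1)^0·+1^0·-1^1 = -1.
(a,b)_31: α=3, u≡16; β=2, v≡21 (mod 31); (16|31)=+1, (21|31)=-1; sign (−1)^0·+1^2·-1^3 = -1.
(a,b)_2: α=1, β=5; u≡5, v≡7 (mod 8); ε(u)ε(v)=0·1, αω(v)=1·0, βω(u)=5·1; sum ≡ 1  ⇒  -1.
(a,b)_23: α=4, u≡14; β=2, v≡20 (mod 23); (14|23)=-1, (20|23)=-1; sign (−1)^0·-1^2·-1^4 = +1.
(a,b)_3: α=-6, u≡1; β=-10, v≡1 (mod 3); (1|3)=+1, (1|3)=+1; sign (−1)^0·+1^-10·+1^-6 = +1.
(a,b)_7: α=-2, u≡3; β=0, v≡6 (mod 7); (3|7)=-1, (6|7)=-1; sign (−1)^0·-1^0·-1^-2 = +1.
(-806, -2 / ℚ) ramifies at {2, 13, 31, ∞}: a division algebra.

[2, 13, 31, inf]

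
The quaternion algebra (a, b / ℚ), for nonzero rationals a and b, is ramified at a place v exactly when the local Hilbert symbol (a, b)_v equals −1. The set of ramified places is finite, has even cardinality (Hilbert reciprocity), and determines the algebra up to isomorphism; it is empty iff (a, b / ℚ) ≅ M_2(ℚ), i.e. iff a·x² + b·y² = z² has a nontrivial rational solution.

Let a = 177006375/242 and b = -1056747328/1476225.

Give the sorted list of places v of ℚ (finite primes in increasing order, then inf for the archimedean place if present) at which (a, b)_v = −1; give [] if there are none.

[5, 13]

(a, b) ≡ (190, -13) mod (ℚ^×)²; places V = {2, 3, 5, 7, 11, 13, 19, 23, ∞}.
(a,b)_23: α=0, u≡16; β=2, v≡15 (mod 23); (16|23)=+1, (15|23)=-1; sign (−1)^0·+1^2·-1^0 = +1.
(a,b)_2: α=-1, β=6; u≡7, v≡3 (mod 8); ε(u)ε(v)=1·1, αω(v)=-1·1, βω(u)=6·0; sum ≡ 0  ⇒  +1.
(a,b)_5: α=3, u≡3; β=-2, v≡3 (mod 5); (3|5)=-1, (3|5)=-1; sign (−1)^0·-1^-2·-1^3 = -1.
(a,b)_7: α=2, u≡1; β=4, v≡2 (mod 7); (1|7)=+1, (2|7)=+1; sign (−1)^0·+1^4·+1^2 = +1.
(a,b)_11: α=-2, u≡9; β=0, v≡4 (mod 11); (9|11)=+1, (4|11)=+1; sign (−1)^0·+1^0·+1^-2 = +1.
(a,b)_19: α=1, u≡10; β=0, v≡11 (mod 19); (10|19)=-1, (11|19)=+1; sign (−1)^0·-1^0·+1^1 = +1.
(a,b)_13: α=2, u≡7; β=1, v≡12 (mod 13); (7|13)=-1, (12|13)=+1; sign (−1)^0·-1^1·+1^2 = -1.
(a,b)_3: α=2, u≡1; β=-10, v≡2 (mod 3); (1|3)=+1, (2|3)=-1; sign (−1)^0·+1^-10·-1^2 = +1.
(a,b)_∞: sgn(190)=+, sgn(-13)=−, so +1.
Ram(190, -13) = {5, 13}; no ℚ_5-point on the conic.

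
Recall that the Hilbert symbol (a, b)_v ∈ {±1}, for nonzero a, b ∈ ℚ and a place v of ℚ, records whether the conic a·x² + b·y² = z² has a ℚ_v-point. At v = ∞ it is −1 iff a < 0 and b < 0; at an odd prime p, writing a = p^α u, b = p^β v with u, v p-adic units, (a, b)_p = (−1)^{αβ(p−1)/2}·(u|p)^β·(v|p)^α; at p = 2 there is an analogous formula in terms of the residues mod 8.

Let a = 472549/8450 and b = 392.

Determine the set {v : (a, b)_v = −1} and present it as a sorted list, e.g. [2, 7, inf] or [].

[2, 11]

(a, b) ≡ (2618, 2) mod (ℚ^×)²; places V = {2, 5, 7, 11, 13, 17, 19, ∞}.
(a,b)_11: α=1, u≡2; β=0, v≡7 (mod 11); (2|11)=-1, (7|11)=-1; sign (−1)^0·-1^0·-1^1 = -1.
(a,b)_13: α=-2, u≡7; β=0, v≡2 (mod 13); (7|13)=-1, (2|13)=-1; sign (−1)^0·-1^0·-1^-2 = +1.
(a,b)_19: α=2, u≡8; β=0, v≡12 (mod 19); (8|19)=-1, (12|19)=-1; sign (−1)^0·-1^0·-1^2 = +1.
(a,b)_2: α=-1, β=3; u≡5, v≡1 (mod 8); ε(u)ε(v)=0·0, αω(v)=-1·0, βω(u)=3·1; sum ≡ 1  ⇒  -1.
(a,b)_∞: sgn(2618)=+, sgn(2)=+, so +1.
(a,b)_17: α=1, u≡2; β=0, v≡1 (mod 17); (2|17)=+1, (1|17)=+1; sign (−1)^0·+1^0·+1^1 = +1.
(a,b)_5: α=-2, u≡3; β=0, v≡2 (mod 5); (3|5)=-1, (2|5)=-1; sign (−1)^0·-1^0·-1^-2 = +1.
(a,b)_7: α=1, u≡6; β=2, v≡1 (mod 7); (6|7)=-1, (1|7)=+1; sign (−1)^0·-1^2·+1^1 = +1.
|Ram(2618, 2)| = 2, even; anisotropic at {2, 11}.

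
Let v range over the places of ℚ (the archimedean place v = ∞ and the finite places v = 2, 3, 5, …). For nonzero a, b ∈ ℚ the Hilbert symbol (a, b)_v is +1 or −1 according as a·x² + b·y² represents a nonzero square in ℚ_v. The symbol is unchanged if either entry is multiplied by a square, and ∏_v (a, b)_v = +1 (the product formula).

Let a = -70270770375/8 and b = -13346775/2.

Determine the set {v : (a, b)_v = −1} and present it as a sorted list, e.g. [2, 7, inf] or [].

(a, b) ≡ (-30, -78) mod (ℚ^×)²; places V = {2, 3, 5, 13, ∞}.
(a,b)_13: α=4, u≡12; β=3, v≡11 (mod 13); (12|13)=+1, (11|13)=-1; sign (−1)^0·+1^3·-1^4 = +1.
(a,b)_2: α=-3, β=-1; u≡1, v≡1 (mod 8); ε(u)ε(v)=0·0, αω(v)=-3·0, βω(u)=-1·0; sum ≡ 0  ⇒  +1.
(a,b)_3: α=9, u≡2; β=5, v≡1 (mod 3); (2|3)=-1, (1|3)=+1; sign (−1)^1·-1^5·+1^9 = +1.
(a,b)_5: α=3, u≡4; β=2, v≡2 (mod 5); (4|5)=+1, (2|5)=-1; sign (−1)^0·+1^2·-1^3 = -1.
(a,b)_∞: sgn(-30)=−, sgn(-78)=−, so -1.
Ram(-30, -78) = {5, ∞}; no ℚ_5-point on the conic.

[5, inf]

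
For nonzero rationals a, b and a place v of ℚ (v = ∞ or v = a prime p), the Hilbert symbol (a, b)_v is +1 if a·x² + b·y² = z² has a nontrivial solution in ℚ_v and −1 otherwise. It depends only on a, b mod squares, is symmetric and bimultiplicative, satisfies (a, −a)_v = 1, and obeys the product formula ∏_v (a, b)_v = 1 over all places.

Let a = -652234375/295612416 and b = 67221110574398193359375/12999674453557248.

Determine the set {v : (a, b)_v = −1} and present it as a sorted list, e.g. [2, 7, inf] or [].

Mod squares: a ≡ -2717, b ≡ 1870. Check v ∈ {∞, 2, 3, 5, 11, 13, 17, 19}.
v=17: a=17^0·(≡14), b=17^1·(≡13) mod 17; (14|17)=-1, (13|17)=+1; (−1)^{0·1·8}·(-1)^1·(+1)^0 = -1.
v=19: a=19^1·(≡17), b=19^2·(≡15) mod 19; (17|19)=+1, (15|19)=-1; (−1)^{1·2·9}·(+1)^2·(-1)^1 = -1.
v=∞: -2717 < 0 and 1870 > 0  ⇒  (a,b)_∞ = +1.
v=2: v_2(a)=-12, v_2(b)=-25; units ≡ 3, 7 (mod 8); ε·ε+αω+βω = 1·1+-12·0+-25·1 ≡ 0  ⇒  (a,b)_2 = +1.
v=3: a=3^-8·(≡1), b=3^-18·(≡1) mod 3; (1|3)=+1, (1|3)=+1; (−1)^{-8·-18·1}·(+1)^-18·(+1)^-8 = +1.
v=13: a=13^3·(≡4), b=13^8·(≡8) mod 13; (4|13)=+1, (8|13)=-1; (−1)^{3·8·6}·(+1)^8·(-1)^3 = -1.
v=11: a=11^-1·(≡6), b=11^1·(≡9) mod 11; (6|11)=-1, (9|11)=+1; (−1)^{-1·1·5}·(-1)^1·(+1)^-1 = +1.
v=5: a=5^6·(≡2), b=5^13·(≡4) mod 5; (2|5)=-1, (4|5)=+1; (−1)^{6·13·2}·(-1)^13·(+1)^6 = -1.
Ram(-2717, 1870) = {5, 13, 17, 19}; no ℚ_5-point on the conic.

[5, 13, 17, 19]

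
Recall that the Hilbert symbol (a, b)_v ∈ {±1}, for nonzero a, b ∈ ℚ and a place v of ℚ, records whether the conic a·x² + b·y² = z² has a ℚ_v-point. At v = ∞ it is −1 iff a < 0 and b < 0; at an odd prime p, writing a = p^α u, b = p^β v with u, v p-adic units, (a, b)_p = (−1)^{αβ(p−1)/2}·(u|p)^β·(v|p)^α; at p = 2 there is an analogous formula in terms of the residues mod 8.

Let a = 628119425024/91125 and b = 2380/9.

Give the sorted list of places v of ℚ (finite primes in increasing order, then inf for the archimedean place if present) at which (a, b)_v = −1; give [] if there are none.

(a, b) ≡ (1105, 595) mod (ℚ^×)²; places V = {2, 3, 5, 7, 13, 17, ∞}.
(a,b)_13: α=1, u≡7; β=0, v≡3 (mod 13); (7|13)=-1, (3|13)=+1; sign (−1)^0·-1^0·+1^1 = +1.
(a,b)_17: α=3, u≡10; β=1, v≡8 (mod 17); (10|17)=-1, (8|17)=+1; sign (−1)^0·-1^1·+1^3 = -1.
(a,b)_5: α=-3, u≡1; β=1, v≡4 (mod 5); (1|5)=+1, (4|5)=+1; sign (−1)^0·+1^1·+1^-3 = +1.
(a,b)_∞: sgn(1105)=+, sgn(595)=+, so +1.
(a,b)_3: α=-6, u≡1; β=-2, v≡1 (mod 3); (1|3)=+1, (1|3)=+1; sign (−1)^0·+1^-2·+1^-6 = +1.
(a,b)_2: α=12, β=2; u≡1, v≡3 (mod 8); ε(u)ε(v)=0·1, αω(v)=12·1, βω(u)=2·0; sum ≡ 0  ⇒  +1.
(a,b)_7: α=4, u≡6; β=1, v≡2 (mod 7); (6|7)=-1, (2|7)=+1; sign (−1)^0·-1^1·+1^4 = -1.
Ram(1105, 595) = {7, 17}; no ℚ_7-point on the conic.

[7, 17]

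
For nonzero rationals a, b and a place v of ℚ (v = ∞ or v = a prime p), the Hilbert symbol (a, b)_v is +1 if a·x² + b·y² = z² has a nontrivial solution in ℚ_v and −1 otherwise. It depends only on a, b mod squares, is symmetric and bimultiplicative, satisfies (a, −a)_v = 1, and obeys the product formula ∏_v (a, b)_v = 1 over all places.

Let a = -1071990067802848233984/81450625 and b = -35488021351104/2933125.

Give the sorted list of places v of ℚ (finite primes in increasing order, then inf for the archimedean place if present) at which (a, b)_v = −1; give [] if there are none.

[17, inf]

(a, b) ≡ (-74, -147407) mod (ℚ^×)²; places V = {2, 3, 5, 7, 13, 17, 19, 23, 29, 37, ∞}.
(a,b)_19: α=-4, u≡15; β=-2, v≡15 (mod 19); (15|19)=-1, (15|19)=-1; sign (−1)^0·-1^-2·-1^-4 = +1.
(a,b)_7: α=2, u≡3; β=2, v≡3 (mod 7); (3|7)=-1, (3|7)=-1; sign (−1)^0·-1^2·-1^2 = +1.
(a,b)_5: α=-4, u≡1; β=-4, v≡2 (mod 5); (1|5)=+1, (2|5)=-1; sign (−1)^0·+1^-4·-1^-4 = +1.
(a,b)_2: α=9, β=6; u≡3, v≡1 (mod 8); ε(u)ε(v)=1·0, αω(v)=9·0, βω(u)=6·1; sum ≡ 0  ⇒  +1.
(a,b)_29: α=2, u≡22; β=1, v≡11 (mod 29); (22|29)=+1, (11|29)=-1; sign (−1)^0·+1^1·-1^2 = +1.
(a,b)_∞: sgn(-74)=−, sgn(-147407)=−, so -1.
(a,b)_17: α=2, u≡10; β=1, v≡9 (mod 17); (10|17)=-1, (9|17)=+1; sign (−1)^0·-1^1·+1^2 = -1.
(a,b)_23: α=2, u≡2; β=1, v≡1 (mod 23); (2|23)=+1, (1|23)=+1; sign (−1)^0·+1^1·+1^2 = +1.
(a,b)_37: α=3, u≡31; β=2, v≡27 (mod 37); (31|37)=-1, (27|37)=+1; sign (−1)^0·-1^2·+1^3 = +1.
(a,b)_13: α=0, u≡12; β=-1, v≡12 (mod 13); (12|13)=+1, (12|13)=+1; sign (−1)^0·+1^-1·+1^0 = +1.
(a,b)_3: α=8, u≡1; β=6, v≡1 (mod 3); (1|3)=+1, (1|3)=+1; sign (−1)^0·+1^6·+1^8 = +1.
Ram(-74, -147407) = {17, ∞}; no ℚ_17-point on the conic.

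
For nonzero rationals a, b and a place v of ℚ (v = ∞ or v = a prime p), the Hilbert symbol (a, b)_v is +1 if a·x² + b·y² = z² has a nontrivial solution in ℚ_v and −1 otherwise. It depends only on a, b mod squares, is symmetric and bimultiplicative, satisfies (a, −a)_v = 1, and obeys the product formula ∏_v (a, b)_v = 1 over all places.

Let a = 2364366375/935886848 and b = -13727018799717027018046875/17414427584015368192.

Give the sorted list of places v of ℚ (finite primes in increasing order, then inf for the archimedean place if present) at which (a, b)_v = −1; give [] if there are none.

[3, 7]

(a, b) ≡ (510, -7735) mod (ℚ^×)²; places V = {2, 3, 5, 7, 11, 13, 17, 19, 23, 29, ∞}.
(a,b)_29: α=2, u≡18; β=2, v≡21 (mod 29); (18|29)=-1, (21|29)=-1; sign (−1)^0·-1^2·-1^2 = +1.
(a,b)_13: α=-4, u≡9; β=-5, v≡3 (mod 13); (9|13)=+1, (3|13)=+1; sign (−1)^0·+1^-5·+1^-4 = +1.
(a,b)_23: α=0, u≡2; β=2, v≡6 (mod 23); (2|23)=+1, (6|23)=+1; sign (−1)^0·+1^2·+1^0 = +1.
(a,b)_∞: sgn(510)=+, sgn(-7735)=−, so +1.
(a,b)_3: α=3, u≡2; β=14, v≡2 (mod 3); (2|3)=-1, (2|3)=-1; sign (−1)^0·-1^14·-1^3 = -1.
(a,b)_5: α=3, u≡2; β=7, v≡2 (mod 5); (2|5)=-1, (2|5)=-1; sign (−1)^0·-1^7·-1^3 = +1.
(a,b)_19: α=0, u≡1; β=-2, v≡5 (mod 19); (1|19)=+1, (5|19)=+1; sign (−1)^0·+1^-2·+1^0 = +1.
(a,b)_2: α=-15, β=-30; u≡7, v≡1 (mod 8); ε(u)ε(v)=1·0, αω(v)=-15·0, βω(u)=-30·0; sum ≡ 0  ⇒  +1.
(a,b)_11: α=0, u≡5; β=-2, v≡1 (mod 11); (5|11)=+1, (1|11)=+1; sign (−1)^0·+1^-2·+1^0 = +1.
(a,b)_7: α=2, u≡3; β=5, v≡2 (mod 7); (3|7)=-1, (2|7)=+1; sign (−1)^0·-1^5·+1^2 = -1.
(a,b)_17: α=1, u≡1; β=3, v≡15 (mod 17); (1|17)=+1, (15|17)=+1; sign (−1)^0·+1^3·+1^1 = +1.
|Ram(510, -7735)| = 2, even; anisotropic at {3, 7}.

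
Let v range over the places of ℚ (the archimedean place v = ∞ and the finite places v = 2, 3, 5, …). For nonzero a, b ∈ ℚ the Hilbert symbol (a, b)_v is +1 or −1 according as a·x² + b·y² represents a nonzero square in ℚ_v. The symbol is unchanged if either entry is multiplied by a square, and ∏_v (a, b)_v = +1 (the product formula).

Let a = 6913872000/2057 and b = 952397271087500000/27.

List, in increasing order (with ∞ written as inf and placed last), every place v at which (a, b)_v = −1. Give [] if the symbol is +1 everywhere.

[2, 3, 5, 7]

Mod squares: a ≡ 22610, b ≡ 42. Check v ∈ {∞, 2, 3, 5, 7, 11, 17, 19}.
v=3: a=3^2·(≡2), b=3^-3·(≡2) mod 3; (2|3)=-1, (2|3)=-1; (−1)^{2·-3·1}·(-1)^-3·(-1)^2 = -1.
v=2: v_2(a)=7, v_2(b)=5; units ≡ 1, 5 (mod 8); ε·ε+αω+βω = 0·0+7·1+5·0 ≡ 1  ⇒  (a,b)_2 = -1.
v=11: a=11^-2·(≡4), b=11^0·(≡3) mod 11; (4|11)=+1, (3|11)=+1; (−1)^{-2·0·5}·(+1)^0·(+1)^-2 = +1.
v=5: a=5^3·(≡3), b=5^8·(≡2) mod 5; (3|5)=-1, (2|5)=-1; (−1)^{3·8·2}·(-1)^8·(-1)^3 = -1.
v=7: a=7^1·(≡3), b=7^1·(≡5) mod 7; (3|7)=-1, (5|7)=-1; (−1)^{1·1·3}·(-1)^1·(-1)^1 = -1.
v=∞: 22610 > 0 and 42 > 0  ⇒  (a,b)_∞ = +1.
v=19: a=19^3·(≡10), b=19^4·(≡6) mod 19; (10|19)=-1, (6|19)=+1; (−1)^{3·4·9}·(-1)^4·(+1)^3 = +1.
v=17: a=17^-1·(≡8), b=17^4·(≡2) mod 17; (8|17)=+1, (2|17)=+1; (−1)^{-1·4·8}·(+1)^4·(+1)^-1 = +1.
(22610, 42 / ℚ) ramifies at {2, 3, 5, 7}: a division algebra.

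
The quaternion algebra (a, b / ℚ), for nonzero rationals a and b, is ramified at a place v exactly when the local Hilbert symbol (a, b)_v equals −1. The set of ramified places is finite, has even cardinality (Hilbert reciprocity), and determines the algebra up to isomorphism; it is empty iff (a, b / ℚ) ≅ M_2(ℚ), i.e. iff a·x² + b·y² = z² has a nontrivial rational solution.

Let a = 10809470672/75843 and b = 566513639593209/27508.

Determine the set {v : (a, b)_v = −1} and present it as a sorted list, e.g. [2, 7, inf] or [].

(a, b) ≡ (1480479, 13) mod (ℚ^×)²; places V = {2, 3, 7, 11, 13, 17, 19, 23, 29, 37, 53, ∞}.
(a,b)_2: α=4, β=-2; u≡7, v≡5 (mod 8); ε(u)ε(v)=1·0, αω(v)=4·1, βω(u)=-2·0; sum ≡ 0  ⇒  +1.
(a,b)_3: α=-3, u≡2; β=2, v≡1 (mod 3); (2|3)=-1, (1|3)=+1; sign (−1)^0·-1^2·+1^-3 = +1.
(a,b)_13: α=1, u≡12; β=-1, v≡10 (mod 13); (12|13)=+1, (10|13)=+1; sign (−1)^0·+1^-1·+1^1 = +1.
(a,b)_53: α=-2, u≡35; β=0, v≡15 (mod 53); (35|53)=-1, (15|53)=+1; sign (−1)^0·-1^0·+1^-2 = +1.
(a,b)_7: α=1, u≡6; β=2, v≡3 (mod 7); (6|7)=-1, (3|7)=-1; sign (−1)^0·-1^2·-1^1 = -1.
(a,b)_17: α=1, u≡2; β=2, v≡4 (mod 17); (2|17)=+1, (4|17)=+1; sign (−1)^0·+1^2·+1^1 = +1.
(a,b)_37: α=2, u≡35; β=0, v≡22 (mod 37); (35|37)=-1, (22|37)=-1; sign (−1)^0·-1^0·-1^2 = +1.
(a,b)_29: α=1, u≡15; β=2, v≡5 (mod 29); (15|29)=-1, (5|29)=+1; sign (−1)^0·-1^2·+1^1 = +1.
(a,b)_∞: sgn(1480479)=+, sgn(13)=+, so +1.
(a,b)_19: α=0, u≡15; β=2, v≡8 (mod 19); (15|19)=-1, (8|19)=-1; sign (−1)^0·-1^2·-1^0 = +1.
(a,b)_23: α=0, u≡11; β=-2, v≡13 (mod 23); (11|23)=-1, (13|23)=+1; sign (−1)^0·-1^-2·+1^0 = +1.
(a,b)_11: α=1, u≡9; β=4, v≡10 (mod 11); (9|11)=+1, (10|11)=-1; sign (−1)^0·+1^4·-1^1 = -1.
Ram(1480479, 13) = {7, 11}; no ℚ_7-point on the conic.

[7, 11]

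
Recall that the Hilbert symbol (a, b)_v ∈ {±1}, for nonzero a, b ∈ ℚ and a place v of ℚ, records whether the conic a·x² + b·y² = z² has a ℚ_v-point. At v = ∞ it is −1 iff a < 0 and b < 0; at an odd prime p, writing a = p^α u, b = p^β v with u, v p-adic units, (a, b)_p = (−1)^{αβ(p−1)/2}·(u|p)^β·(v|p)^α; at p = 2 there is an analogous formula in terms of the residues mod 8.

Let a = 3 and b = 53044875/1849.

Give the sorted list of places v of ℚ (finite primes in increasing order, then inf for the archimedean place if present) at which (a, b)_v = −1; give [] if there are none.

[2, 3, 5, 31]

(a, b) ≡ (3, 155) mod (ℚ^×)²; places V = {2, 3, 5, 13, 31, 43, ∞}.
(a,b)_∞: sgn(3)=+, sgn(155)=+, so +1.
(a,b)_31: α=0, u≡3; β=1, v≡4 (mod 31); (3|31)=-1, (4|31)=+1; sign (−1)^0·-1^1·+1^0 = -1.
(a,b)_3: α=1, u≡1; β=4, v≡2 (mod 3); (1|3)=+1, (2|3)=-1; sign (−1)^0·+1^4·-1^1 = -1.
(a,b)_43: α=0, u≡3; β=-2, v≡32 (mod 43); (3|43)=-1, (32|43)=-1; sign (−1)^0·-1^-2·-1^0 = +1.
(a,b)_5: α=0, u≡3; β=3, v≡1 (mod 5); (3|5)=-1, (1|5)=+1; sign (−1)^0·-1^3·+1^0 = -1.
(a,b)_13: α=0, u≡3; β=2, v≡1 (mod 13); (3|13)=+1, (1|13)=+1; sign (−1)^0·+1^2·+1^0 = +1.
(a,b)_2: α=0, β=0; u≡3, v≡3 (mod 8); ε(u)ε(v)=1·1, αω(v)=0·1, βω(u)=0·1; sum ≡ 1  ⇒  -1.
(3, 155 / ℚ) ramifies at {2, 3, 5, 31}: a division algebra.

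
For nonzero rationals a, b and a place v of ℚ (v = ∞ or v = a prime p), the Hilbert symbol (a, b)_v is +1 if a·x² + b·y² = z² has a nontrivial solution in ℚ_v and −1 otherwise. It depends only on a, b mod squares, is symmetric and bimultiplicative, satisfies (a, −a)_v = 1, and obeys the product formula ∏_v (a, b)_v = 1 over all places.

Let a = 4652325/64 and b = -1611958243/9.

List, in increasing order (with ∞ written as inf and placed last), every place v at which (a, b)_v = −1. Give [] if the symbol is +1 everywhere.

[37, 43]

(a, b) ≡ (20677, -32897107) mod (ℚ^×)²; places V = {2, 3, 5, 7, 23, 29, 31, 37, 43, ∞}.
(a,b)_29: α=1, u≡14; β=1, v≡19 (mod 29); (14|29)=-1, (19|29)=-1; sign (−1)^0·-1^1·-1^1 = +1.
(a,b)_3: α=2, u≡1; β=-2, v≡2 (mod 3); (1|3)=+1, (2|3)=-1; sign (−1)^0·+1^-2·-1^2 = +1.
(a,b)_31: α=1, u≡2; β=1, v≡21 (mod 31); (2|31)=+1, (21|31)=-1; sign (−1)^1·+1^1·-1^1 = +1.
(a,b)_∞: sgn(20677)=+, sgn(-32897107)=−, so +1.
(a,b)_5: α=2, u≡2; β=0, v≡3 (mod 5); (2|5)=-1, (3|5)=-1; sign (−1)^0·-1^0·-1^2 = +1.
(a,b)_2: α=-6, β=0; u≡5, v≡5 (mod 8); ε(u)ε(v)=0·0, αω(v)=-6·1, βω(u)=0·1; sum ≡ 0  ⇒  +1.
(a,b)_7: α=0, u≡6; β=2, v≡1 (mod 7); (6|7)=-1, (1|7)=+1; sign (−1)^0·-1^2·+1^0 = +1.
(a,b)_43: α=0, u≡34; β=1, v≡19 (mod 43); (34|43)=-1, (19|43)=-1; sign (−1)^0·-1^1·-1^0 = -1.
(a,b)_37: α=0, u≡24; β=1, v≡11 (mod 37); (24|37)=-1, (11|37)=+1; sign (−1)^0·-1^1·+1^0 = -1.
(a,b)_23: α=1, u≡2; β=1, v≡5 (mod 23); (2|23)=+1, (5|23)=-1; sign (−1)^1·+1^1·-1^1 = +1.
(20677, -32897107 / ℚ) ramifies at {37, 43}: a division algebra.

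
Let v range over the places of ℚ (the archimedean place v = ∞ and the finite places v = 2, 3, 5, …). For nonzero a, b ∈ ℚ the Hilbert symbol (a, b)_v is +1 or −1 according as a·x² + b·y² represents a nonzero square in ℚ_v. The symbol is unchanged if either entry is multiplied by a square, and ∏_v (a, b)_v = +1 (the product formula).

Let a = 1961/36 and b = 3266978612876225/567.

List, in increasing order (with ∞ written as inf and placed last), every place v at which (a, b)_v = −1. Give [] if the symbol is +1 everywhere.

(a, b) ≡ (1961, 237875183) mod (ℚ^×)²; places V = {2, 3, 5, 7, 13, 31, 37, 43, 53, ∞}.
(a,b)_∞: sgn(1961)=+, sgn(237875183)=+, so +1.
(a,b)_53: α=1, u≡29; β=3, v≡26 (mod 53); (29|53)=+1, (26|53)=-1; sign (−1)^0·+1^3·-1^1 = -1.
(a,b)_13: α=0, u≡5; β=1, v≡7 (mod 13); (5|13)=-1, (7|13)=-1; sign (−1)^0·-1^1·-1^0 = -1.
(a,b)_43: α=0, u≡27; β=1, v≡9 (mod 43); (27|43)=-1, (9|43)=+1; sign (−1)^0·-1^1·+1^0 = -1.
(a,b)_37: α=1, u≡21; β=3, v≡32 (mod 37); (21|37)=+1, (32|37)=-1; sign (−1)^0·+1^3·-1^1 = -1.
(a,b)_2: α=-2, β=0; u≡1, v≡7 (mod 8); ε(u)ε(v)=0·1, αω(v)=-2·0, βω(u)=0·0; sum ≡ 0  ⇒  +1.
(a,b)_31: α=0, u≡14; β=1, v≡10 (mod 31); (14|31)=+1, (10|31)=+1; sign (−1)^0·+1^1·+1^0 = +1.
(a,b)_5: α=0, u≡1; β=2, v≡2 (mod 5); (1|5)=+1, (2|5)=-1; sign (−1)^0·+1^2·-1^0 = +1.
(a,b)_7: α=0, u≡1; β=-1, v≡4 (mod 7); (1|7)=+1, (4|7)=+1; sign (−1)^0·+1^-1·+1^0 = +1.
(a,b)_3: α=-2, u≡2; β=-4, v≡2 (mod 3); (2|3)=-1, (2|3)=-1; sign (−1)^0·-1^-4·-1^-2 = +1.
|Ram(1961, 237875183)| = 4, even; anisotropic at {13, 37, 43, 53}.

[13, 37, 43, 53]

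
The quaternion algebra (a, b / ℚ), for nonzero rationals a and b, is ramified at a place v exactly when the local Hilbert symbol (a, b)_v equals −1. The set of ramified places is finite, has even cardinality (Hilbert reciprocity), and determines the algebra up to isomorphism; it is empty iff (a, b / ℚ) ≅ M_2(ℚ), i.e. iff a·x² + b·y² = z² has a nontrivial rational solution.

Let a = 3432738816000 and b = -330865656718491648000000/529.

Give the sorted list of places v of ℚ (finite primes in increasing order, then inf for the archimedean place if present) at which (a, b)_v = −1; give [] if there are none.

Mod squares: a ≡ 5510, b ≡ -13. Check v ∈ {∞, 2, 3, 5, 13, 19, 23, 29}.
v=2: v_2(a)=15, v_2(b)=22; units ≡ 3, 3 (mod 8); ε·ε+αω+βω = 1·1+15·1+22·1 ≡ 0  ⇒  (a,b)_2 = +1.
v=5: a=5^3·(≡3), b=5^6·(≡2) mod 5; (3|5)=-1, (2|5)=-1; (−1)^{3·6·2}·(-1)^6·(-1)^3 = -1.
v=19: a=19^1·(≡9), b=19^2·(≡5) mod 19; (9|19)=+1, (5|19)=+1; (−1)^{1·2·9}·(+1)^2·(+1)^1 = +1.
v=13: a=13^2·(≡7), b=13^3·(≡1) mod 13; (7|13)=-1, (1|13)=+1; (−1)^{2·3·6}·(-1)^3·(+1)^2 = -1.
v=3: a=3^2·(≡2), b=3^2·(≡2) mod 3; (2|3)=-1, (2|3)=-1; (−1)^{2·2·1}·(-1)^2·(-1)^2 = +1.
v=23: a=23^0·(≡3), b=23^-2·(≡15) mod 23; (3|23)=+1, (15|23)=-1; (−1)^{0·-2·11}·(+1)^-2·(-1)^0 = +1.
v=29: a=29^1·(≡20), b=29^4·(≡28) mod 29; (20|29)=+1, (28|29)=+1; (−1)^{1·4·14}·(+1)^4·(+1)^1 = +1.
v=∞: 5510 > 0 and -13 < 0  ⇒  (a,b)_∞ = +1.
(5510, -13 / ℚ) ramifies at {5, 13}: a division algebra.

[5, 13]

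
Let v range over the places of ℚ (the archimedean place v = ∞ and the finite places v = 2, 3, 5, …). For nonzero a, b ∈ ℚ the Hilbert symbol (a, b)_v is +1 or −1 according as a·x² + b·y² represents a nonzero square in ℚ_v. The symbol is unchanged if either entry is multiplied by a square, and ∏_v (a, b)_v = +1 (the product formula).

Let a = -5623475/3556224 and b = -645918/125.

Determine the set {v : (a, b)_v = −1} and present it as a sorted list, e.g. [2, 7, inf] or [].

[3, 11, 13, inf]

Mod squares: a ≡ -154, b ≡ -390. Check v ∈ {∞, 2, 3, 5, 7, 11, 13}.
v=3: a=3^-4·(≡2), b=3^1·(≡2) mod 3; (2|3)=-1, (2|3)=-1; (−1)^{-4·1·1}·(-1)^1·(-1)^-4 = -1.
v=7: a=7^-3·(≡3), b=7^2·(≡1) mod 7; (3|7)=-1, (1|7)=+1; (−1)^{-3·2·3}·(-1)^2·(+1)^-3 = +1.
v=13: a=13^2·(≡2), b=13^3·(≡12) mod 13; (2|13)=-1, (12|13)=+1; (−1)^{2·3·6}·(-1)^3·(+1)^2 = -1.
v=11: a=11^3·(≡10), b=11^0·(≡6) mod 11; (10|11)=-1, (6|11)=-1; (−1)^{3·0·5}·(-1)^0·(-1)^3 = -1.
v=2: v_2(a)=-7, v_2(b)=1; units ≡ 3, 5 (mod 8); ε·ε+αω+βω = 1·0+-7·1+1·1 ≡ 0  ⇒  (a,b)_2 = +1.
v=∞: -154 < 0 and -390 < 0  ⇒  (a,b)_∞ = -1.
v=5: a=5^2·(≡4), b=5^-3·(≡2) mod 5; (4|5)=+1, (2|5)=-1; (−1)^{2·-3·2}·(+1)^-3·(-1)^2 = +1.
Ram(-154, -390) = {3, 11, 13, ∞}; no ℚ_3-point on the conic.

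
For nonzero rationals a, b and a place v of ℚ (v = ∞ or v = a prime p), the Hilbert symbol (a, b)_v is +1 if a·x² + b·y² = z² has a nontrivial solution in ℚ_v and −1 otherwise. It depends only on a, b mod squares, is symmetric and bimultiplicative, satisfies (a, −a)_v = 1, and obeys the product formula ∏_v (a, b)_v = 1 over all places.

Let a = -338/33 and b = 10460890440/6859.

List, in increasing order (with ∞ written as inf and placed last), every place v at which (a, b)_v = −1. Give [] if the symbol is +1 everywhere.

[3, 11, 19, 29]

(a, b) ≡ (-66, 5510) mod (ℚ^×)²; places V = {2, 3, 5, 7, 11, 13, 19, 29, ∞}.
(a,b)_11: α=-1, u≡1; β=2, v≡7 (mod 11); (1|11)=+1, (7|11)=-1; sign (−1)^0·+1^2·-1^-1 = -1.
(a,b)_7: α=0, u≡1; β=2, v≡1 (mod 7); (1|7)=+1, (1|7)=+1; sign (−1)^0·+1^2·+1^0 = +1.
(a,b)_29: α=0, u≡17; β=1, v≡6 (mod 29); (17|29)=-1, (6|29)=+1; sign (−1)^0·-1^1·+1^0 = -1.
(a,b)_13: α=2, u≡9; β=2, v≡5 (mod 13); (9|13)=+1, (5|13)=-1; sign (−1)^0·+1^2·-1^2 = +1.
(a,b)_2: α=1, β=3; u≡7, v≡3 (mod 8); ε(u)ε(v)=1·1, αω(v)=1·1, βω(u)=3·0; sum ≡ 0  ⇒  +1.
(a,b)_∞: sgn(-66)=−, sgn(5510)=+, so +1.
(a,b)_3: α=-1, u≡2; β=2, v≡2 (mod 3); (2|3)=-1, (2|3)=-1; sign (−1)^0·-1^2·-1^-1 = -1.
(a,b)_19: α=0, u≡3; β=-3, v≡1 (mod 19); (3|19)=-1, (1|19)=+1; sign (−1)^0·-1^-3·+1^0 = -1.
(a,b)_5: α=0, u≡4; β=1, v≡2 (mod 5); (4|5)=+1, (2|5)=-1; sign (−1)^0·+1^1·-1^0 = +1.
Ram(-66, 5510) = {3, 11, 19, 29}; no ℚ_3-point on the conic.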